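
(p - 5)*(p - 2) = p^2 - 7*p + 10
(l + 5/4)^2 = l^2 + 5*l/2 + 25/16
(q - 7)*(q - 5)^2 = q^3 - 17*q^2 + 95*q - 175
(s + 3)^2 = s^2 + 6*s + 9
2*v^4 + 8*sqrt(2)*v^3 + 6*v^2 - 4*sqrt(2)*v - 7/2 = (v - sqrt(2)/2)*(v + 7*sqrt(2)/2)*(sqrt(2)*v + 1)^2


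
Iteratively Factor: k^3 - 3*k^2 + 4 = (k - 2)*(k^2 - k - 2) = (k - 2)*(k + 1)*(k - 2)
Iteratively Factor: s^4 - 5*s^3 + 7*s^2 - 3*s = (s - 1)*(s^3 - 4*s^2 + 3*s) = (s - 3)*(s - 1)*(s^2 - s) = (s - 3)*(s - 1)^2*(s)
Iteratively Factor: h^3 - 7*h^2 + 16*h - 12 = (h - 2)*(h^2 - 5*h + 6) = (h - 2)^2*(h - 3)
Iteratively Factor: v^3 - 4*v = (v + 2)*(v^2 - 2*v) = v*(v + 2)*(v - 2)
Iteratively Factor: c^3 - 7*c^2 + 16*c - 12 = (c - 2)*(c^2 - 5*c + 6) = (c - 3)*(c - 2)*(c - 2)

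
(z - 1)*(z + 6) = z^2 + 5*z - 6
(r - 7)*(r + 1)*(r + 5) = r^3 - r^2 - 37*r - 35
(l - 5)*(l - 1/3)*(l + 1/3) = l^3 - 5*l^2 - l/9 + 5/9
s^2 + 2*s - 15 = (s - 3)*(s + 5)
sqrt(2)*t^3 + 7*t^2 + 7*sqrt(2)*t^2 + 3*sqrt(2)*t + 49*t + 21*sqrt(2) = (t + 7)*(t + 3*sqrt(2))*(sqrt(2)*t + 1)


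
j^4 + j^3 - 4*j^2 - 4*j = j*(j - 2)*(j + 1)*(j + 2)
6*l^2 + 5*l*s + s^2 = (2*l + s)*(3*l + s)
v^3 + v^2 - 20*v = v*(v - 4)*(v + 5)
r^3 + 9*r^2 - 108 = (r - 3)*(r + 6)^2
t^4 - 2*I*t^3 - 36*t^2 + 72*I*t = t*(t - 6)*(t + 6)*(t - 2*I)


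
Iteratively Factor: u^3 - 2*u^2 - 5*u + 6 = (u - 3)*(u^2 + u - 2) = (u - 3)*(u + 2)*(u - 1)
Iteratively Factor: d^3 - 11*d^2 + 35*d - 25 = (d - 1)*(d^2 - 10*d + 25) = (d - 5)*(d - 1)*(d - 5)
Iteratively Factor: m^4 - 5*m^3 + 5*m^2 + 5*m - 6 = (m - 2)*(m^3 - 3*m^2 - m + 3) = (m - 2)*(m - 1)*(m^2 - 2*m - 3) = (m - 3)*(m - 2)*(m - 1)*(m + 1)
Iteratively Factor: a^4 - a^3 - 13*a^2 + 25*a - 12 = (a - 1)*(a^3 - 13*a + 12) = (a - 3)*(a - 1)*(a^2 + 3*a - 4) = (a - 3)*(a - 1)^2*(a + 4)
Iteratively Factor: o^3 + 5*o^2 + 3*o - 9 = (o + 3)*(o^2 + 2*o - 3) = (o + 3)^2*(o - 1)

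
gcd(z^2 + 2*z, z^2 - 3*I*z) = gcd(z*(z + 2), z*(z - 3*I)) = z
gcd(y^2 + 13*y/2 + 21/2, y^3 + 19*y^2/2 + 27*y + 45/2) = y + 3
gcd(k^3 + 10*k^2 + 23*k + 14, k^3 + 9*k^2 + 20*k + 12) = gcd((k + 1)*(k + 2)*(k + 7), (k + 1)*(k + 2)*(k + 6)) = k^2 + 3*k + 2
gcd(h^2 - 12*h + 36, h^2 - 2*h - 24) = h - 6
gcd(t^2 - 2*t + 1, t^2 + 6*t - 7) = t - 1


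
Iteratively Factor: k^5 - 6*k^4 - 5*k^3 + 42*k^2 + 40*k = (k - 5)*(k^4 - k^3 - 10*k^2 - 8*k) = (k - 5)*(k + 1)*(k^3 - 2*k^2 - 8*k) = k*(k - 5)*(k + 1)*(k^2 - 2*k - 8) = k*(k - 5)*(k - 4)*(k + 1)*(k + 2)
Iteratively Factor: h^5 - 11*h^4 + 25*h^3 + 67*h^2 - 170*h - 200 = (h + 2)*(h^4 - 13*h^3 + 51*h^2 - 35*h - 100) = (h - 4)*(h + 2)*(h^3 - 9*h^2 + 15*h + 25) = (h - 4)*(h + 1)*(h + 2)*(h^2 - 10*h + 25) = (h - 5)*(h - 4)*(h + 1)*(h + 2)*(h - 5)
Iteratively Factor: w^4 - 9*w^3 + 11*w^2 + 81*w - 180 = (w - 3)*(w^3 - 6*w^2 - 7*w + 60) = (w - 3)*(w + 3)*(w^2 - 9*w + 20) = (w - 4)*(w - 3)*(w + 3)*(w - 5)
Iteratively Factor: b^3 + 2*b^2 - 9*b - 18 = (b + 3)*(b^2 - b - 6) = (b + 2)*(b + 3)*(b - 3)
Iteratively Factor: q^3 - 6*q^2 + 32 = (q - 4)*(q^2 - 2*q - 8) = (q - 4)*(q + 2)*(q - 4)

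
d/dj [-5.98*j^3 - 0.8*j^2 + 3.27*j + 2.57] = -17.94*j^2 - 1.6*j + 3.27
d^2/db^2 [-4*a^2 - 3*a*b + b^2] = 2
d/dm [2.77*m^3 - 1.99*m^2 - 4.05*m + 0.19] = 8.31*m^2 - 3.98*m - 4.05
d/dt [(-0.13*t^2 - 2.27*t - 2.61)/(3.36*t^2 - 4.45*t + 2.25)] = (8.2057*t^2 + 16.9542*t - 16.722)/(11.2896*t^4 - 29.904*t^3 + 34.9225*t^2 - 20.025*t + 5.0625)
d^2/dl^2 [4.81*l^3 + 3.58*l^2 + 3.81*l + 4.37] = 28.86*l + 7.16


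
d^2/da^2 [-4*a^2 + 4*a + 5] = -8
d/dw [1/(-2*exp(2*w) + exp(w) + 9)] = (4*exp(w) - 1)*exp(w)/(-2*exp(2*w) + exp(w) + 9)^2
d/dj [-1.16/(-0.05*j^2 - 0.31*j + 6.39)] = (-0.116*j - 0.3596)/(0.05*j^2 + 0.31*j - 6.39)^2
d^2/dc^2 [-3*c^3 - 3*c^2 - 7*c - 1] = -18*c - 6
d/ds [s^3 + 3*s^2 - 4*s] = 3*s^2 + 6*s - 4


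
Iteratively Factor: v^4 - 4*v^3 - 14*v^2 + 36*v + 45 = (v - 3)*(v^3 - v^2 - 17*v - 15) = (v - 3)*(v + 3)*(v^2 - 4*v - 5) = (v - 5)*(v - 3)*(v + 3)*(v + 1)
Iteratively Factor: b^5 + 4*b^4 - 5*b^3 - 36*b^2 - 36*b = (b + 2)*(b^4 + 2*b^3 - 9*b^2 - 18*b) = (b - 3)*(b + 2)*(b^3 + 5*b^2 + 6*b) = b*(b - 3)*(b + 2)*(b^2 + 5*b + 6) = b*(b - 3)*(b + 2)^2*(b + 3)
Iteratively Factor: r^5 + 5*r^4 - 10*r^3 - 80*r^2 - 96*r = (r + 3)*(r^4 + 2*r^3 - 16*r^2 - 32*r) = (r + 3)*(r + 4)*(r^3 - 2*r^2 - 8*r) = (r + 2)*(r + 3)*(r + 4)*(r^2 - 4*r) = (r - 4)*(r + 2)*(r + 3)*(r + 4)*(r)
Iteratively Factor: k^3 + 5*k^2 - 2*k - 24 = (k + 4)*(k^2 + k - 6) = (k - 2)*(k + 4)*(k + 3)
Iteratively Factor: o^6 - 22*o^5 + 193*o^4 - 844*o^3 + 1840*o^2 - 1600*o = (o - 4)*(o^5 - 18*o^4 + 121*o^3 - 360*o^2 + 400*o) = (o - 5)*(o - 4)*(o^4 - 13*o^3 + 56*o^2 - 80*o) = (o - 5)*(o - 4)^2*(o^3 - 9*o^2 + 20*o) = o*(o - 5)*(o - 4)^2*(o^2 - 9*o + 20) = o*(o - 5)*(o - 4)^3*(o - 5)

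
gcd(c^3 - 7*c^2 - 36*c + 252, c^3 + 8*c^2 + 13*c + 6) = c + 6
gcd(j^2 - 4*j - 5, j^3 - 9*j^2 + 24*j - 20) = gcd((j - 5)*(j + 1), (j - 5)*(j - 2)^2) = j - 5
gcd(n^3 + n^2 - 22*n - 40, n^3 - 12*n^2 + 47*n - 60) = n - 5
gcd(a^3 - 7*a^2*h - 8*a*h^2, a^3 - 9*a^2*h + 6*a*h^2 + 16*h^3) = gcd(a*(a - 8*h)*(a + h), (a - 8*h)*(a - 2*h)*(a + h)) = a^2 - 7*a*h - 8*h^2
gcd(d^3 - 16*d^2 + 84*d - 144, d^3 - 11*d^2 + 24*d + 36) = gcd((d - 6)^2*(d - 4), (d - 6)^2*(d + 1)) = d^2 - 12*d + 36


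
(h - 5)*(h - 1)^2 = h^3 - 7*h^2 + 11*h - 5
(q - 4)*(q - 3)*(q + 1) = q^3 - 6*q^2 + 5*q + 12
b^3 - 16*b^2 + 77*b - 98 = (b - 7)^2*(b - 2)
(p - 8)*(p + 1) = p^2 - 7*p - 8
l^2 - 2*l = l*(l - 2)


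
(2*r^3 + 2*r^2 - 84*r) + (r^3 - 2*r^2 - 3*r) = 3*r^3 - 87*r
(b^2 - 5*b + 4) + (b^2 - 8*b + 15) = 2*b^2 - 13*b + 19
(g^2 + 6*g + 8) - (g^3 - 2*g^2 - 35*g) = -g^3 + 3*g^2 + 41*g + 8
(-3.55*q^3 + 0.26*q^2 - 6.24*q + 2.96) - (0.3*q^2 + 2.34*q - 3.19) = -3.55*q^3 - 0.04*q^2 - 8.58*q + 6.15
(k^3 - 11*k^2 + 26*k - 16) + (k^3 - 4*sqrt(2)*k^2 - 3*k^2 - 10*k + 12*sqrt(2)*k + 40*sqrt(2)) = 2*k^3 - 14*k^2 - 4*sqrt(2)*k^2 + 16*k + 12*sqrt(2)*k - 16 + 40*sqrt(2)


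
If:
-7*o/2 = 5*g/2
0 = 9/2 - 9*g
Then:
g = 1/2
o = -5/14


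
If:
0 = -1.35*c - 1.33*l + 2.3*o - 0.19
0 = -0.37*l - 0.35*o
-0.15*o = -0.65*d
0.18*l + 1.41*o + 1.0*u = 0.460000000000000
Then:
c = 0.837208213227398 - 2.12597598688726*u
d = 0.0856266036122151 - 0.186144790461337*u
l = 0.763025942882058*u - 0.350991933725747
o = 0.371048615652932 - 0.806627425332461*u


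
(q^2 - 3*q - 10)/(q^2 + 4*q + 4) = (q - 5)/(q + 2)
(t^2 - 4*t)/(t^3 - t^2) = (t - 4)/(t*(t - 1))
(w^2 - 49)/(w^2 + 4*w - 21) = (w - 7)/(w - 3)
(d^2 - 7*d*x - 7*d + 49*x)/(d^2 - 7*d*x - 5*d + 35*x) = (d - 7)/(d - 5)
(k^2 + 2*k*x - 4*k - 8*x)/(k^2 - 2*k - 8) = (k + 2*x)/(k + 2)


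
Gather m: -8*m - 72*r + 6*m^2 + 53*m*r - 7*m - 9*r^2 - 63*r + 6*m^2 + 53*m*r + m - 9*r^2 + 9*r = 12*m^2 + m*(106*r - 14) - 18*r^2 - 126*r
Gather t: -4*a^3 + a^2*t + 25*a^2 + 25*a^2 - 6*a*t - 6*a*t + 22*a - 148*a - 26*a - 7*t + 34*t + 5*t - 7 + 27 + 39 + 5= -4*a^3 + 50*a^2 - 152*a + t*(a^2 - 12*a + 32) + 64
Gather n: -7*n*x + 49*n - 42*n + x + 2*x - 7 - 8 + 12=n*(7 - 7*x) + 3*x - 3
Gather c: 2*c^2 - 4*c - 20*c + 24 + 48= 2*c^2 - 24*c + 72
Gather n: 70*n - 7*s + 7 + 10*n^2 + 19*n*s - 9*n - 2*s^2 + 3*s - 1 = 10*n^2 + n*(19*s + 61) - 2*s^2 - 4*s + 6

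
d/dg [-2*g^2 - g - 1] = -4*g - 1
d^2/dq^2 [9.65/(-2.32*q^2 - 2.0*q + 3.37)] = (103.88032*q^2 + 89.552*q - 9.65*(4.64*q + 2.0)*(9.28*q + 4.0) - 150.89512)/(2.32*q^2 + 2.0*q - 3.37)^3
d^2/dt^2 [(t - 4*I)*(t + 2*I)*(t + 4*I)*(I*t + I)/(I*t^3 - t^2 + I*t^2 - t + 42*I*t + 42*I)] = 10*(-5*t^3 - 6*I*t^2 + 636*t + 296*I)/(t^6 + 3*I*t^5 + 123*t^4 + 251*I*t^3 + 5166*t^2 + 5292*I*t + 74088)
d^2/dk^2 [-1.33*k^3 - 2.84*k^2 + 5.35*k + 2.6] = -7.98*k - 5.68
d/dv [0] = 0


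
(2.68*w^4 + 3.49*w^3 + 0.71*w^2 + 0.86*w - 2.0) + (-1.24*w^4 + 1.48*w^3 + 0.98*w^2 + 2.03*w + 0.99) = 1.44*w^4 + 4.97*w^3 + 1.69*w^2 + 2.89*w - 1.01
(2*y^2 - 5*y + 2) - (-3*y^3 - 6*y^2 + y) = 3*y^3 + 8*y^2 - 6*y + 2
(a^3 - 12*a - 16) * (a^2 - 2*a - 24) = a^5 - 2*a^4 - 36*a^3 + 8*a^2 + 320*a + 384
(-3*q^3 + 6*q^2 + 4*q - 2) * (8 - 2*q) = 6*q^4 - 36*q^3 + 40*q^2 + 36*q - 16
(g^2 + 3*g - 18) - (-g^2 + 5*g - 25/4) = 2*g^2 - 2*g - 47/4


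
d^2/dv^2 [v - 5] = 0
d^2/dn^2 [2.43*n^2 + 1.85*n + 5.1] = 4.86000000000000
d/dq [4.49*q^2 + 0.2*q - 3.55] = 8.98*q + 0.2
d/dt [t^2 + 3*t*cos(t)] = -3*t*sin(t) + 2*t + 3*cos(t)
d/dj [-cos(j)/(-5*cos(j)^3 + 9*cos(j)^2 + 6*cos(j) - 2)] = 16*(10*cos(j)^3 - 9*cos(j)^2 - 2)*sin(j)/(9*cos(j) + 18*cos(2*j) - 5*cos(3*j) + 10)^2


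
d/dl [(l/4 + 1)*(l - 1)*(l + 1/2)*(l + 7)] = l^3 + 63*l^2/8 + 11*l - 39/8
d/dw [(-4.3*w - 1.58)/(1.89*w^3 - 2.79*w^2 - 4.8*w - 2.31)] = (16.254*w^3 - 3.0384*w^2 - 8.8164*w + 2.349)/(3.5721*w^6 - 10.5462*w^5 - 10.3599*w^4 + 18.0522*w^3 + 35.9298*w^2 + 22.176*w + 5.3361)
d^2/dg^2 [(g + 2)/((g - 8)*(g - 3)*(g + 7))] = 2*(3*g^5 + 5*g^3 - 1230*g^2 + 2280*g + 15866)/(g^9 - 12*g^8 - 111*g^7 + 1712*g^6 + 1851*g^5 - 79068*g^4 + 149491*g^3 + 1077048*g^2 - 4487616*g + 4741632)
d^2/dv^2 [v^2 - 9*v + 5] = 2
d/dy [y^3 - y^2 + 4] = y*(3*y - 2)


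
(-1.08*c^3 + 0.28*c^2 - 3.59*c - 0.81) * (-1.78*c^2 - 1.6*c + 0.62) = 1.9224*c^5 + 1.2296*c^4 + 5.2726*c^3 + 7.3594*c^2 - 0.9298*c - 0.5022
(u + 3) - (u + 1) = 2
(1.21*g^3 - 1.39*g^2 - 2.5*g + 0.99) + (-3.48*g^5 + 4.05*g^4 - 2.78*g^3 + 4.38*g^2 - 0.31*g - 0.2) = -3.48*g^5 + 4.05*g^4 - 1.57*g^3 + 2.99*g^2 - 2.81*g + 0.79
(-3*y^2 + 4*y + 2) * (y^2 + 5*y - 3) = -3*y^4 - 11*y^3 + 31*y^2 - 2*y - 6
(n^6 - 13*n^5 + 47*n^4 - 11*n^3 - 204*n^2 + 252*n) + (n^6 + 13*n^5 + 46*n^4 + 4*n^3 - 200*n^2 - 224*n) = 2*n^6 + 93*n^4 - 7*n^3 - 404*n^2 + 28*n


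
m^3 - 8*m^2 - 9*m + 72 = (m - 8)*(m - 3)*(m + 3)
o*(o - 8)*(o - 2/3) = o^3 - 26*o^2/3 + 16*o/3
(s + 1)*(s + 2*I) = s^2 + s + 2*I*s + 2*I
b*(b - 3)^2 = b^3 - 6*b^2 + 9*b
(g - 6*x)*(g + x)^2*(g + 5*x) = g^4 + g^3*x - 31*g^2*x^2 - 61*g*x^3 - 30*x^4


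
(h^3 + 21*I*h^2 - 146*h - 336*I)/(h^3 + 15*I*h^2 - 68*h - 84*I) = (h + 8*I)/(h + 2*I)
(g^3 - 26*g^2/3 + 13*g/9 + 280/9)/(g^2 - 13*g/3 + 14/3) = (3*g^2 - 19*g - 40)/(3*(g - 2))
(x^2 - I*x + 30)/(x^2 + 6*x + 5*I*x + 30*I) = (x - 6*I)/(x + 6)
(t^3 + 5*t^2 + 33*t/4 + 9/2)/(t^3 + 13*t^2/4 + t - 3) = (4*t^2 + 12*t + 9)/(4*t^2 + 5*t - 6)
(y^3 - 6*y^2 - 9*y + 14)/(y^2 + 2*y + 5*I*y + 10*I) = (y^2 - 8*y + 7)/(y + 5*I)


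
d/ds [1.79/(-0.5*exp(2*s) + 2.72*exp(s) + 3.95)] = (1.79*exp(s) - 4.8688)*exp(s)/(-0.5*exp(2*s) + 2.72*exp(s) + 3.95)^2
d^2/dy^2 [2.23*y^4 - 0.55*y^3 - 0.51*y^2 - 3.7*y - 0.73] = 26.76*y^2 - 3.3*y - 1.02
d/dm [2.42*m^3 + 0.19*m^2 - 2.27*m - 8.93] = 7.26*m^2 + 0.38*m - 2.27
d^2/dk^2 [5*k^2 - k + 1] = 10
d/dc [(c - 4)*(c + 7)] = 2*c + 3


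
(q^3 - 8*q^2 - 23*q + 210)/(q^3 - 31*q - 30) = (q - 7)/(q + 1)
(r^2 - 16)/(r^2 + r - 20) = (r + 4)/(r + 5)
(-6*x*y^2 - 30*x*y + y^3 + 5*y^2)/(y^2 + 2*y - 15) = y*(-6*x + y)/(y - 3)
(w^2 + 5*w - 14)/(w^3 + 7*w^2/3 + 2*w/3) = 3*(w^2 + 5*w - 14)/(w*(3*w^2 + 7*w + 2))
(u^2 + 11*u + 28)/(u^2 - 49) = (u + 4)/(u - 7)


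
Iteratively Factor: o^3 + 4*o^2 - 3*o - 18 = (o - 2)*(o^2 + 6*o + 9) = (o - 2)*(o + 3)*(o + 3)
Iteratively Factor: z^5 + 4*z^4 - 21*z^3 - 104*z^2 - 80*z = (z + 4)*(z^4 - 21*z^2 - 20*z) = (z + 1)*(z + 4)*(z^3 - z^2 - 20*z) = z*(z + 1)*(z + 4)*(z^2 - z - 20) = z*(z + 1)*(z + 4)^2*(z - 5)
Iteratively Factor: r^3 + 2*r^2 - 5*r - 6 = (r - 2)*(r^2 + 4*r + 3) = (r - 2)*(r + 1)*(r + 3)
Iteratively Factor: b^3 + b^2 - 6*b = (b - 2)*(b^2 + 3*b) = b*(b - 2)*(b + 3)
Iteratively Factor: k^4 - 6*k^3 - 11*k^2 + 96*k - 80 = (k - 4)*(k^3 - 2*k^2 - 19*k + 20) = (k - 4)*(k - 1)*(k^2 - k - 20) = (k - 5)*(k - 4)*(k - 1)*(k + 4)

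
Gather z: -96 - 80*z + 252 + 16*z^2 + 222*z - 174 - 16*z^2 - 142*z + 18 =0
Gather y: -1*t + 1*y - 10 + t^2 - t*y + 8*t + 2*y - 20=t^2 + 7*t + y*(3 - t) - 30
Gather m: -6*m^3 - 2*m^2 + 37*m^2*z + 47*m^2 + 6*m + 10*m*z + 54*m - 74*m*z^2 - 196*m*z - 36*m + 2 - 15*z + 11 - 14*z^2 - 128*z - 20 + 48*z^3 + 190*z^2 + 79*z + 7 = -6*m^3 + m^2*(37*z + 45) + m*(-74*z^2 - 186*z + 24) + 48*z^3 + 176*z^2 - 64*z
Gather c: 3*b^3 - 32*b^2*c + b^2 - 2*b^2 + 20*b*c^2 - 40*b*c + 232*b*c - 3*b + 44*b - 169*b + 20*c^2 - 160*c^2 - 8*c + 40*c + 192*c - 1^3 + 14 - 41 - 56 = 3*b^3 - b^2 - 128*b + c^2*(20*b - 140) + c*(-32*b^2 + 192*b + 224) - 84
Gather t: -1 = -1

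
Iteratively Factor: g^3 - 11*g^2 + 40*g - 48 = (g - 3)*(g^2 - 8*g + 16) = (g - 4)*(g - 3)*(g - 4)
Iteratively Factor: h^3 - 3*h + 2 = (h - 1)*(h^2 + h - 2) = (h - 1)^2*(h + 2)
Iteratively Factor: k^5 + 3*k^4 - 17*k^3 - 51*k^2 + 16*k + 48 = (k + 4)*(k^4 - k^3 - 13*k^2 + k + 12) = (k - 1)*(k + 4)*(k^3 - 13*k - 12) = (k - 4)*(k - 1)*(k + 4)*(k^2 + 4*k + 3) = (k - 4)*(k - 1)*(k + 3)*(k + 4)*(k + 1)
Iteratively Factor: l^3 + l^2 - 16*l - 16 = (l - 4)*(l^2 + 5*l + 4) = (l - 4)*(l + 4)*(l + 1)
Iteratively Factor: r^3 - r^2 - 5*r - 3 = (r + 1)*(r^2 - 2*r - 3) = (r + 1)^2*(r - 3)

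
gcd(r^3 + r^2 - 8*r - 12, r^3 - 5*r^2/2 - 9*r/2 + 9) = r^2 - r - 6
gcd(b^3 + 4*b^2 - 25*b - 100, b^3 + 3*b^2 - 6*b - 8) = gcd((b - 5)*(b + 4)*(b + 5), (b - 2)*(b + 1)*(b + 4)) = b + 4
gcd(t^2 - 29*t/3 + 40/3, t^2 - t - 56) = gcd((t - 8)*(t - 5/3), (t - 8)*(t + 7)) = t - 8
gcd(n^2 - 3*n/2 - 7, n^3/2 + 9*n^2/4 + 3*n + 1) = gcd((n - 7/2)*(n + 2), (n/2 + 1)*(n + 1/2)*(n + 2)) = n + 2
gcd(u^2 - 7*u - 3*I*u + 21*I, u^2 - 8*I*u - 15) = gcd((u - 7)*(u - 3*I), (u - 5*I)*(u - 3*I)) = u - 3*I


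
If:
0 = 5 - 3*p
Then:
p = 5/3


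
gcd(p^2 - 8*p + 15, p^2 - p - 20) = p - 5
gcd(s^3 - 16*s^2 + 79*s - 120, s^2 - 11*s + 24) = s^2 - 11*s + 24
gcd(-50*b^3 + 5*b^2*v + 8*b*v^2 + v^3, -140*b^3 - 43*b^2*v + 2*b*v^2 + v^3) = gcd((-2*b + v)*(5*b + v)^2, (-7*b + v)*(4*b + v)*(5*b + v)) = 5*b + v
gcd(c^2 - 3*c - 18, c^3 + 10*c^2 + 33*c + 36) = c + 3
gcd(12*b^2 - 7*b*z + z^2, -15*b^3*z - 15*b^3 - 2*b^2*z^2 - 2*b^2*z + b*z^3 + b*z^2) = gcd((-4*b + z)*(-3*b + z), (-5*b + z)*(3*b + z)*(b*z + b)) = 1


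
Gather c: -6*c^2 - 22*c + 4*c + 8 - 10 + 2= -6*c^2 - 18*c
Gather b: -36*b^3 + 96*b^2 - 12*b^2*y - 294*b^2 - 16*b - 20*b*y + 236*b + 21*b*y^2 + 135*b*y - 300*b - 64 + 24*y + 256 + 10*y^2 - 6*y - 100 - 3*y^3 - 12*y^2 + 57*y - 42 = -36*b^3 + b^2*(-12*y - 198) + b*(21*y^2 + 115*y - 80) - 3*y^3 - 2*y^2 + 75*y + 50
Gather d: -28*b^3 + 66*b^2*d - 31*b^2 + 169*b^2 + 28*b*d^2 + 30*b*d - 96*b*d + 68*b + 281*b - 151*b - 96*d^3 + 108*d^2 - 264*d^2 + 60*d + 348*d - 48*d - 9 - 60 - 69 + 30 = -28*b^3 + 138*b^2 + 198*b - 96*d^3 + d^2*(28*b - 156) + d*(66*b^2 - 66*b + 360) - 108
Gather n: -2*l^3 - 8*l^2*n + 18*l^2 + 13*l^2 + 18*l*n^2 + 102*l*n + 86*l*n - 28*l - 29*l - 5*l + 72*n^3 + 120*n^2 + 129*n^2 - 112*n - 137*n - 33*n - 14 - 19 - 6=-2*l^3 + 31*l^2 - 62*l + 72*n^3 + n^2*(18*l + 249) + n*(-8*l^2 + 188*l - 282) - 39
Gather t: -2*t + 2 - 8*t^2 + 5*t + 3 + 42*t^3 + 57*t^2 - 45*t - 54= 42*t^3 + 49*t^2 - 42*t - 49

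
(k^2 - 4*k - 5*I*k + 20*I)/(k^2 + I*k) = (k^2 - 4*k - 5*I*k + 20*I)/(k*(k + I))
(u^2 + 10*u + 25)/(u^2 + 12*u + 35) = (u + 5)/(u + 7)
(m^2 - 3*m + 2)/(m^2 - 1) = (m - 2)/(m + 1)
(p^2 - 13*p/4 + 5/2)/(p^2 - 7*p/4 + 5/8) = 2*(p - 2)/(2*p - 1)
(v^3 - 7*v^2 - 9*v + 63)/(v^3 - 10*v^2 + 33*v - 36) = (v^2 - 4*v - 21)/(v^2 - 7*v + 12)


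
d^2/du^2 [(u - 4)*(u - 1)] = 2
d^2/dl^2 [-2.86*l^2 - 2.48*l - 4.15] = -5.72000000000000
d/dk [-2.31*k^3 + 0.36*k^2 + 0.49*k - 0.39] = -6.93*k^2 + 0.72*k + 0.49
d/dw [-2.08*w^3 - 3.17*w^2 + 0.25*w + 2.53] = -6.24*w^2 - 6.34*w + 0.25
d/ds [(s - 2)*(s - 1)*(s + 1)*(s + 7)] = 4*s^3 + 15*s^2 - 30*s - 5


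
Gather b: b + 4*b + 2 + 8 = 5*b + 10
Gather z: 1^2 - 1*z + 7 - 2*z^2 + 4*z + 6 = -2*z^2 + 3*z + 14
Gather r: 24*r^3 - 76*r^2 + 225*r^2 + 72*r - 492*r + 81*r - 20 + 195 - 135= 24*r^3 + 149*r^2 - 339*r + 40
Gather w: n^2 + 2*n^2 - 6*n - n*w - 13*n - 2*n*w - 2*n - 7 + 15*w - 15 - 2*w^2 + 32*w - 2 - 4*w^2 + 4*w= 3*n^2 - 21*n - 6*w^2 + w*(51 - 3*n) - 24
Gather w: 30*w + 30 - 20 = 30*w + 10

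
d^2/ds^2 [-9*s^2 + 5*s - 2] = -18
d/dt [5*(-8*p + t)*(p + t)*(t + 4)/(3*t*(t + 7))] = 5*(8*p^2*t^2 + 64*p^2*t + 224*p^2 - 21*p*t^2 + t^4 + 14*t^3 + 28*t^2)/(3*t^2*(t^2 + 14*t + 49))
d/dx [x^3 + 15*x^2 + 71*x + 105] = 3*x^2 + 30*x + 71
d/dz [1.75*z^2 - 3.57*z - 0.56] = 3.5*z - 3.57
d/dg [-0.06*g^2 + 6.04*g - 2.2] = 6.04 - 0.12*g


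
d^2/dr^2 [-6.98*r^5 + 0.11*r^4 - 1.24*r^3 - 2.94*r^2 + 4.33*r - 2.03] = -139.6*r^3 + 1.32*r^2 - 7.44*r - 5.88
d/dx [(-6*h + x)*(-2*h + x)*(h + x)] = 4*h^2 - 14*h*x + 3*x^2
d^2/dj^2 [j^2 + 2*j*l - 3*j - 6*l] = 2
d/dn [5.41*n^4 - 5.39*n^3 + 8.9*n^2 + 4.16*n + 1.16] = 21.64*n^3 - 16.17*n^2 + 17.8*n + 4.16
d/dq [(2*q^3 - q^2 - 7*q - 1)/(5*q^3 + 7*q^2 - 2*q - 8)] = (19*q^4 + 62*q^3 + 18*q^2 + 30*q + 54)/(25*q^6 + 70*q^5 + 29*q^4 - 108*q^3 - 108*q^2 + 32*q + 64)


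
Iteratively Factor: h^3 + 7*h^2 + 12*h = (h + 4)*(h^2 + 3*h) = (h + 3)*(h + 4)*(h)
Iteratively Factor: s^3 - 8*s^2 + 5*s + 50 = (s + 2)*(s^2 - 10*s + 25) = (s - 5)*(s + 2)*(s - 5)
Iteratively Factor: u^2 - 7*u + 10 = (u - 5)*(u - 2)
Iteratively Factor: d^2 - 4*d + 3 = (d - 1)*(d - 3)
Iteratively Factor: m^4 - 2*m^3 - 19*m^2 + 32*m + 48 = (m + 4)*(m^3 - 6*m^2 + 5*m + 12) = (m + 1)*(m + 4)*(m^2 - 7*m + 12) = (m - 3)*(m + 1)*(m + 4)*(m - 4)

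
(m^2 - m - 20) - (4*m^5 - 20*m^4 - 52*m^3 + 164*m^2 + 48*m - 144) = -4*m^5 + 20*m^4 + 52*m^3 - 163*m^2 - 49*m + 124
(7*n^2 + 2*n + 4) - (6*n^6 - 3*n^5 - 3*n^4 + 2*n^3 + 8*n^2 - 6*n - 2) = -6*n^6 + 3*n^5 + 3*n^4 - 2*n^3 - n^2 + 8*n + 6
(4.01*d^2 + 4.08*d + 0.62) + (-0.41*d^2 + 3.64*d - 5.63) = 3.6*d^2 + 7.72*d - 5.01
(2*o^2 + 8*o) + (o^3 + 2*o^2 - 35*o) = o^3 + 4*o^2 - 27*o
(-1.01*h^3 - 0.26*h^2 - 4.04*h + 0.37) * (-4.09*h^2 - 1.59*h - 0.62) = 4.1309*h^5 + 2.6693*h^4 + 17.5632*h^3 + 5.0715*h^2 + 1.9165*h - 0.2294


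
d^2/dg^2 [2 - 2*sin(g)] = 2*sin(g)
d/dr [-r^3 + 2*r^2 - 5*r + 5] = -3*r^2 + 4*r - 5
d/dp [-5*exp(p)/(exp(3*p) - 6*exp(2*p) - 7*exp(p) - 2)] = 10*(exp(3*p) - 3*exp(2*p) + 1)*exp(p)/(exp(6*p) - 12*exp(5*p) + 22*exp(4*p) + 80*exp(3*p) + 73*exp(2*p) + 28*exp(p) + 4)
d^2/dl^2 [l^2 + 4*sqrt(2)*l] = 2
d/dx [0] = 0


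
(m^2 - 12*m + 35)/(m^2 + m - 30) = (m - 7)/(m + 6)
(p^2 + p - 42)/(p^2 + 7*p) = (p - 6)/p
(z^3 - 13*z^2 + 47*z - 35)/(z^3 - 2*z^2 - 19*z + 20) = (z - 7)/(z + 4)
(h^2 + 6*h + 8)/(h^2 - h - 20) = (h + 2)/(h - 5)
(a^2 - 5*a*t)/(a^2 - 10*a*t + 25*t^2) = a/(a - 5*t)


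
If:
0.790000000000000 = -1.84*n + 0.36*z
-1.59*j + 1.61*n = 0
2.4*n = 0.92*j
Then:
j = 0.00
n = 0.00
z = 2.19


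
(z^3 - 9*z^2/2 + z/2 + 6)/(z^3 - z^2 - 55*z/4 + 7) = 2*(2*z^2 - z - 3)/(4*z^2 + 12*z - 7)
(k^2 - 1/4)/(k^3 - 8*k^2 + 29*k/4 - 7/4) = (2*k + 1)/(2*k^2 - 15*k + 7)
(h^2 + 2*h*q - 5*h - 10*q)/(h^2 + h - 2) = (h^2 + 2*h*q - 5*h - 10*q)/(h^2 + h - 2)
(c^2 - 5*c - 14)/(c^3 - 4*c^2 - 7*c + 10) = (c - 7)/(c^2 - 6*c + 5)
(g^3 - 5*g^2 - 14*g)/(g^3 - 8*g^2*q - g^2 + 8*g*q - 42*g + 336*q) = g*(-g - 2)/(-g^2 + 8*g*q - 6*g + 48*q)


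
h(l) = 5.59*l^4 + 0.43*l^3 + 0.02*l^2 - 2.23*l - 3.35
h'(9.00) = 16403.06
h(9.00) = 36967.66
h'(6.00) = 4874.21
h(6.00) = 7321.51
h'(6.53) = 6279.07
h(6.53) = 10266.67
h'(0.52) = 1.28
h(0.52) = -4.04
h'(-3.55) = -986.48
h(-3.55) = 873.40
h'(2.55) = 377.02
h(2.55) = 234.58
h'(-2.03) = -184.05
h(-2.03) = 92.59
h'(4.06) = 1515.60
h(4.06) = 1535.56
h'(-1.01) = -23.99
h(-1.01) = 4.30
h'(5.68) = 4137.10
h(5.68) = 5881.85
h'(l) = 22.36*l^3 + 1.29*l^2 + 0.04*l - 2.23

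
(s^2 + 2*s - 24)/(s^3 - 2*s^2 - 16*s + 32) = (s + 6)/(s^2 + 2*s - 8)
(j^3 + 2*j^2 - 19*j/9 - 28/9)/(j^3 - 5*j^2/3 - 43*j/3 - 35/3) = (j - 4/3)/(j - 5)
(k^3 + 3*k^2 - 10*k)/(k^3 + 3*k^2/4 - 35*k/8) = 8*(k^2 + 3*k - 10)/(8*k^2 + 6*k - 35)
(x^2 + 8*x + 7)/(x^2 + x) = (x + 7)/x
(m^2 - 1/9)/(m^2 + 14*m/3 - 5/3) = (m + 1/3)/(m + 5)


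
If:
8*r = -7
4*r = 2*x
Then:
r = -7/8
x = -7/4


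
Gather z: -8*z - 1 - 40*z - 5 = -48*z - 6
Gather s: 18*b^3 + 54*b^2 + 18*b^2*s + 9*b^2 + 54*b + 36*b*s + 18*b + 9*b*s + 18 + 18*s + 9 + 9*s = 18*b^3 + 63*b^2 + 72*b + s*(18*b^2 + 45*b + 27) + 27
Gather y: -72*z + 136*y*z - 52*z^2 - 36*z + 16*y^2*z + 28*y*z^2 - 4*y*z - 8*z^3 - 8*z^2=16*y^2*z + y*(28*z^2 + 132*z) - 8*z^3 - 60*z^2 - 108*z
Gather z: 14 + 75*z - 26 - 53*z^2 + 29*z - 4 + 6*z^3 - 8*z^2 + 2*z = 6*z^3 - 61*z^2 + 106*z - 16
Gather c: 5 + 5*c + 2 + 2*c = 7*c + 7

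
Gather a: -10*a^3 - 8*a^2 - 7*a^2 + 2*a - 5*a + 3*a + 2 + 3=-10*a^3 - 15*a^2 + 5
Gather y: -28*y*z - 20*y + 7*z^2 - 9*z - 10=y*(-28*z - 20) + 7*z^2 - 9*z - 10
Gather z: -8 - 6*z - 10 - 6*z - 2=-12*z - 20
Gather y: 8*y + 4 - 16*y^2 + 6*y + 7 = -16*y^2 + 14*y + 11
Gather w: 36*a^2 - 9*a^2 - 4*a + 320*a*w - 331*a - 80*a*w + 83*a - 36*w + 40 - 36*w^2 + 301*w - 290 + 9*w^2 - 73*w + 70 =27*a^2 - 252*a - 27*w^2 + w*(240*a + 192) - 180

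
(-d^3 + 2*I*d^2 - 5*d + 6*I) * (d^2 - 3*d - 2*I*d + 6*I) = -d^5 + 3*d^4 + 4*I*d^4 - d^3 - 12*I*d^3 + 3*d^2 + 16*I*d^2 + 12*d - 48*I*d - 36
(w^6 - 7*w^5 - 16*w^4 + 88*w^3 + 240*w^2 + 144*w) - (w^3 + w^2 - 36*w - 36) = w^6 - 7*w^5 - 16*w^4 + 87*w^3 + 239*w^2 + 180*w + 36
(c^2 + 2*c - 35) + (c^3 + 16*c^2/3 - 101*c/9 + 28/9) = c^3 + 19*c^2/3 - 83*c/9 - 287/9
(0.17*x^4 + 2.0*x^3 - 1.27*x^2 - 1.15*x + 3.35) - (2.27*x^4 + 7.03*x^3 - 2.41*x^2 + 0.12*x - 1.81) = -2.1*x^4 - 5.03*x^3 + 1.14*x^2 - 1.27*x + 5.16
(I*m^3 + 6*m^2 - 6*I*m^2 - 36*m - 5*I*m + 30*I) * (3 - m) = -I*m^4 - 6*m^3 + 9*I*m^3 + 54*m^2 - 13*I*m^2 - 108*m - 45*I*m + 90*I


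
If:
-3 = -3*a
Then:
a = 1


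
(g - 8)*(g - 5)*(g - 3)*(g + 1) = g^4 - 15*g^3 + 63*g^2 - 41*g - 120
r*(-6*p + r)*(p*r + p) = -6*p^2*r^2 - 6*p^2*r + p*r^3 + p*r^2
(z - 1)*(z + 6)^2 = z^3 + 11*z^2 + 24*z - 36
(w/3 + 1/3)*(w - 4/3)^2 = w^3/3 - 5*w^2/9 - 8*w/27 + 16/27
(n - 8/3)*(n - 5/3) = n^2 - 13*n/3 + 40/9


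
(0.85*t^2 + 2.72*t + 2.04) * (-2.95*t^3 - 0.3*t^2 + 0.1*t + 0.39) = -2.5075*t^5 - 8.279*t^4 - 6.749*t^3 - 0.00849999999999995*t^2 + 1.2648*t + 0.7956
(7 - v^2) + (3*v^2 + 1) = 2*v^2 + 8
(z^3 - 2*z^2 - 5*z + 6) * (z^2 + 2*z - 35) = z^5 - 44*z^3 + 66*z^2 + 187*z - 210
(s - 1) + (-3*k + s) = -3*k + 2*s - 1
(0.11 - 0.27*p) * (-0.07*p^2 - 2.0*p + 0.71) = 0.0189*p^3 + 0.5323*p^2 - 0.4117*p + 0.0781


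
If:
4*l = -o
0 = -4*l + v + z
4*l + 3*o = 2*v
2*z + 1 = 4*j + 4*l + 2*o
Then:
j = 5*z/8 + 1/4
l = z/8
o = -z/2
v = -z/2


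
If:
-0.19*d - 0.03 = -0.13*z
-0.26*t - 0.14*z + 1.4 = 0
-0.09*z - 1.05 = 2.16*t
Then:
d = 7.93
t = -0.98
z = 11.82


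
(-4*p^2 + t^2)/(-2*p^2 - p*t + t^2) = (2*p + t)/(p + t)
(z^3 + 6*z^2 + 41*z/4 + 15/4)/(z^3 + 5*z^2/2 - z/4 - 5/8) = 2*(z + 3)/(2*z - 1)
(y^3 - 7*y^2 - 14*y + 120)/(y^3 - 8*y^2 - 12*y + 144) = (y - 5)/(y - 6)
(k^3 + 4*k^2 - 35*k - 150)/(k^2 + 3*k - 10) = (k^2 - k - 30)/(k - 2)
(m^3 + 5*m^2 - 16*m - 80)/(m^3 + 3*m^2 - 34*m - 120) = (m - 4)/(m - 6)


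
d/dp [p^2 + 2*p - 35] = 2*p + 2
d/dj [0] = 0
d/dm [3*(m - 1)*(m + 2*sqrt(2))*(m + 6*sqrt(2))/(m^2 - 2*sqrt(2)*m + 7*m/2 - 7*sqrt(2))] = 6*(2*m^4 - 8*sqrt(2)*m^3 + 14*m^3 - 119*m^2 + 34*sqrt(2)*m^2 - 352*m + 28*sqrt(2)*m - 432*sqrt(2) + 392)/(4*m^4 - 16*sqrt(2)*m^3 + 28*m^3 - 112*sqrt(2)*m^2 + 81*m^2 - 196*sqrt(2)*m + 224*m + 392)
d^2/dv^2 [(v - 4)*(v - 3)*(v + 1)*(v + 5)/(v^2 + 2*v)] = 2*(v^6 + 6*v^5 + 12*v^4 + 83*v^3 + 180*v^2 + 360*v + 240)/(v^3*(v^3 + 6*v^2 + 12*v + 8))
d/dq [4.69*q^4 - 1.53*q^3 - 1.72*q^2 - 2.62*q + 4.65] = 18.76*q^3 - 4.59*q^2 - 3.44*q - 2.62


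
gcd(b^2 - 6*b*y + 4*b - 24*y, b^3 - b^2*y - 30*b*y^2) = -b + 6*y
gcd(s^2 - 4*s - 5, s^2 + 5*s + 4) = s + 1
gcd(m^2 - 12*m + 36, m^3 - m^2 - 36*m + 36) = m - 6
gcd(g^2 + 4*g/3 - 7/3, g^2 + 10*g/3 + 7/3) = g + 7/3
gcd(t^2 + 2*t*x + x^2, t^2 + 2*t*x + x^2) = t^2 + 2*t*x + x^2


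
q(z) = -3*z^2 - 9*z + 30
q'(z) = -6*z - 9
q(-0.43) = 33.32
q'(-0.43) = -6.42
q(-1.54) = 36.75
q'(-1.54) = 0.24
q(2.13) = -2.78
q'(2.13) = -21.78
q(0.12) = 28.88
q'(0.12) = -9.72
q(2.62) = -14.17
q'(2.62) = -24.72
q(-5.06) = -1.27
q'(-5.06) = 21.36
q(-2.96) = 30.36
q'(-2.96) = 8.76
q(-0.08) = 30.70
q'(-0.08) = -8.52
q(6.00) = -132.00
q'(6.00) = -45.00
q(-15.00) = -510.00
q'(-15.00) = 81.00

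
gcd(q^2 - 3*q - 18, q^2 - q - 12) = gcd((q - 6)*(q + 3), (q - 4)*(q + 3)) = q + 3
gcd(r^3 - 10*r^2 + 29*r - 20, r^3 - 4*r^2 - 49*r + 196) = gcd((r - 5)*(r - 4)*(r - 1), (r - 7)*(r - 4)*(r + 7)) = r - 4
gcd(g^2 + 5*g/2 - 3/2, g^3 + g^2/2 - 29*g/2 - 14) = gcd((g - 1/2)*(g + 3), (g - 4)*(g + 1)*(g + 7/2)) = 1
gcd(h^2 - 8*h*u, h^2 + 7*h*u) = h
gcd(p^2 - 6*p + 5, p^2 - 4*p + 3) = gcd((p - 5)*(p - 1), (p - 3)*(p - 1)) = p - 1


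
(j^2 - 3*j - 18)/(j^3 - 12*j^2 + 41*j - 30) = (j + 3)/(j^2 - 6*j + 5)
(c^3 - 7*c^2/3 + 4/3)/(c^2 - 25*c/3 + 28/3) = (3*c^3 - 7*c^2 + 4)/(3*c^2 - 25*c + 28)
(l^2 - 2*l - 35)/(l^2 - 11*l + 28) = (l + 5)/(l - 4)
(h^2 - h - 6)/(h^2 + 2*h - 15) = (h + 2)/(h + 5)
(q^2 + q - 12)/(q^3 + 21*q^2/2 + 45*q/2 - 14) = 2*(q - 3)/(2*q^2 + 13*q - 7)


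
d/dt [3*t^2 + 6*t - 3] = 6*t + 6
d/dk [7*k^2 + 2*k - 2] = 14*k + 2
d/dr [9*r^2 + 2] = 18*r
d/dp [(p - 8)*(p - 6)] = 2*p - 14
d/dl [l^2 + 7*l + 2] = 2*l + 7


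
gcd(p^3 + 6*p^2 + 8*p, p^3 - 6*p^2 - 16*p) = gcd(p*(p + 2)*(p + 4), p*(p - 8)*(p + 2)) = p^2 + 2*p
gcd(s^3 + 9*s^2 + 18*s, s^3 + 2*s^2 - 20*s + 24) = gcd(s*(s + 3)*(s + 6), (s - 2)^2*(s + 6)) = s + 6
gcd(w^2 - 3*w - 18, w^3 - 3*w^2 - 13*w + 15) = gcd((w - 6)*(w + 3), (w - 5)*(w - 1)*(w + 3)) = w + 3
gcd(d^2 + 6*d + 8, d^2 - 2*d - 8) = d + 2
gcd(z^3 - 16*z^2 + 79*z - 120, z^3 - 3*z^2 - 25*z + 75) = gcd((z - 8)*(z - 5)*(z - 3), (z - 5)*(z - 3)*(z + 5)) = z^2 - 8*z + 15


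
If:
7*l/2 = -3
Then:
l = -6/7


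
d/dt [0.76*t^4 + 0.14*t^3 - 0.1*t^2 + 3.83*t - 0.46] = 3.04*t^3 + 0.42*t^2 - 0.2*t + 3.83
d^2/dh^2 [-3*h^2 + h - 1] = -6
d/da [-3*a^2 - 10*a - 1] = -6*a - 10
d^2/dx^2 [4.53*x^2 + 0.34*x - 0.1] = 9.06000000000000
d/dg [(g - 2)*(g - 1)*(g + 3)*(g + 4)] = 4*g^3 + 12*g^2 - 14*g - 22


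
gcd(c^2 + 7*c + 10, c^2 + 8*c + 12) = c + 2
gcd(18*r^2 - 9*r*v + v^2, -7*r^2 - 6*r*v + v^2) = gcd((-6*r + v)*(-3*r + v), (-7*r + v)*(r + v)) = 1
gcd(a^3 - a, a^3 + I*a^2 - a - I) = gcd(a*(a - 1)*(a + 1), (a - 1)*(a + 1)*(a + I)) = a^2 - 1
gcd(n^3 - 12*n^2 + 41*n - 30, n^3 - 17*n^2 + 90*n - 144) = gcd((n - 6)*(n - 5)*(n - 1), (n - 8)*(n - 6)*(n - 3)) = n - 6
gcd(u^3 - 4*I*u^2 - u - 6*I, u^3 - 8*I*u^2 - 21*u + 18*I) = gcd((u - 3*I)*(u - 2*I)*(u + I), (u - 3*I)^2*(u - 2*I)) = u^2 - 5*I*u - 6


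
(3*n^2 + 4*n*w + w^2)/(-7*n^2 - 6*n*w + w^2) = (3*n + w)/(-7*n + w)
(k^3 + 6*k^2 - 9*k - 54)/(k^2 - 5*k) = (k^3 + 6*k^2 - 9*k - 54)/(k*(k - 5))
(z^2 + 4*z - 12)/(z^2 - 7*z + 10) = (z + 6)/(z - 5)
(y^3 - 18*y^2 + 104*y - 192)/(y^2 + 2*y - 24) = (y^2 - 14*y + 48)/(y + 6)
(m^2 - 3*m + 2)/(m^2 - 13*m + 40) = (m^2 - 3*m + 2)/(m^2 - 13*m + 40)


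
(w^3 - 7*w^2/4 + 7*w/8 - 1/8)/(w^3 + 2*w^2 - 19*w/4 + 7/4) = (4*w - 1)/(2*(2*w + 7))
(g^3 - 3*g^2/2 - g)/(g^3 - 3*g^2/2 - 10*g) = (-2*g^2 + 3*g + 2)/(-2*g^2 + 3*g + 20)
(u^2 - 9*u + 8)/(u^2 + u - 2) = (u - 8)/(u + 2)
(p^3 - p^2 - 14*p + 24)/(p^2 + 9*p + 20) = (p^2 - 5*p + 6)/(p + 5)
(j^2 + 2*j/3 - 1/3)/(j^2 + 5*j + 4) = (j - 1/3)/(j + 4)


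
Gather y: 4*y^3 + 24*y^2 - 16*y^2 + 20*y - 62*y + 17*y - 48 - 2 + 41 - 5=4*y^3 + 8*y^2 - 25*y - 14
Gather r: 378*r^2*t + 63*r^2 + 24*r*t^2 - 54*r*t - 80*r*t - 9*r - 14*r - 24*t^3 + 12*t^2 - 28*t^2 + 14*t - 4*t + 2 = r^2*(378*t + 63) + r*(24*t^2 - 134*t - 23) - 24*t^3 - 16*t^2 + 10*t + 2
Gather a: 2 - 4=-2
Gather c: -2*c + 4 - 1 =3 - 2*c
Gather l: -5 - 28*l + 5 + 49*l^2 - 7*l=49*l^2 - 35*l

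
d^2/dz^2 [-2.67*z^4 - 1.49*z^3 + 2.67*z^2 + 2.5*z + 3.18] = -32.04*z^2 - 8.94*z + 5.34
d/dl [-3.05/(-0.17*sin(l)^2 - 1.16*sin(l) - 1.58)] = -(1.037*sin(l) + 3.538)*cos(l)/(0.17*sin(l)^2 + 1.16*sin(l) + 1.58)^2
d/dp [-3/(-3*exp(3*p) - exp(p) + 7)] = (-27*exp(2*p) - 3)*exp(p)/(3*exp(3*p) + exp(p) - 7)^2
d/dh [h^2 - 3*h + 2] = 2*h - 3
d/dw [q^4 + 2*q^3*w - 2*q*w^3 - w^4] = 2*q^3 - 6*q*w^2 - 4*w^3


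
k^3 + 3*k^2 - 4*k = k*(k - 1)*(k + 4)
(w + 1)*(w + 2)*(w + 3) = w^3 + 6*w^2 + 11*w + 6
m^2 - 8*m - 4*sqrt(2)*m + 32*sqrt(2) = (m - 8)*(m - 4*sqrt(2))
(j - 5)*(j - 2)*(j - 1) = j^3 - 8*j^2 + 17*j - 10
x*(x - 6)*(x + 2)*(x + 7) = x^4 + 3*x^3 - 40*x^2 - 84*x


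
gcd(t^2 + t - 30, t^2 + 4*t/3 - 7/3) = 1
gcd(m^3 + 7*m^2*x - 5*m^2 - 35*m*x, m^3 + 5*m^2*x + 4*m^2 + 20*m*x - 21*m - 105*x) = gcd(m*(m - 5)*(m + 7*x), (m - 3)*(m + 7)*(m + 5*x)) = 1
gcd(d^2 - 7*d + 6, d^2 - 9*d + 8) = d - 1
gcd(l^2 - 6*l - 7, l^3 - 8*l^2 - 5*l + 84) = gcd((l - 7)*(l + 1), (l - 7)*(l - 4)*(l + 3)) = l - 7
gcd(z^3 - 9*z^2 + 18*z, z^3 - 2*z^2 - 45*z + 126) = z^2 - 9*z + 18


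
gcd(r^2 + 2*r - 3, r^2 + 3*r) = r + 3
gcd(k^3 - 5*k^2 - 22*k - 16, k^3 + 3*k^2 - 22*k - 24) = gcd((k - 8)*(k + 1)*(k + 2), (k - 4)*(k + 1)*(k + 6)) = k + 1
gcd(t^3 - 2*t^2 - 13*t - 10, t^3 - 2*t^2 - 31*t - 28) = t + 1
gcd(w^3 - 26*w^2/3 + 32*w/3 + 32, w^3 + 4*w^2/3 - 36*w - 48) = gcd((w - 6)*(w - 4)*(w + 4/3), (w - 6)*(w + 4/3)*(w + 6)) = w^2 - 14*w/3 - 8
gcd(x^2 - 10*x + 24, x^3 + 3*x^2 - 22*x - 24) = x - 4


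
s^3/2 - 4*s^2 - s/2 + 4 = (s/2 + 1/2)*(s - 8)*(s - 1)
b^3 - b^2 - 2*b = b*(b - 2)*(b + 1)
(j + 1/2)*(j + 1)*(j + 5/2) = j^3 + 4*j^2 + 17*j/4 + 5/4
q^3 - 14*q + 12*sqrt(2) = (q - 2*sqrt(2))*(q - sqrt(2))*(q + 3*sqrt(2))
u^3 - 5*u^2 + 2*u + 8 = (u - 4)*(u - 2)*(u + 1)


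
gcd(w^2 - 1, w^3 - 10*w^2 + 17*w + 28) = w + 1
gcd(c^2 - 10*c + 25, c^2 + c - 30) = c - 5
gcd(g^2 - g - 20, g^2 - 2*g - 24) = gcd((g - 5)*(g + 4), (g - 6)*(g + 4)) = g + 4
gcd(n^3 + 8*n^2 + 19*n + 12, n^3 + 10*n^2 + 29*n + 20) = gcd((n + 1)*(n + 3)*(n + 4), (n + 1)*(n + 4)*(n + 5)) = n^2 + 5*n + 4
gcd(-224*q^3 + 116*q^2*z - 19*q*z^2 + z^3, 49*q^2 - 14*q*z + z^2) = -7*q + z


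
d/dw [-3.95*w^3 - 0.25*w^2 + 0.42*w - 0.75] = -11.85*w^2 - 0.5*w + 0.42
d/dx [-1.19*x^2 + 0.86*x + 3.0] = 0.86 - 2.38*x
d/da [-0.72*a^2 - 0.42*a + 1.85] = -1.44*a - 0.42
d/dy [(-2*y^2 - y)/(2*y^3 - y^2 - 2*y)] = (4*y^2 + 4*y + 3)/(4*y^4 - 4*y^3 - 7*y^2 + 4*y + 4)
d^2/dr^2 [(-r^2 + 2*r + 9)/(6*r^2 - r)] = 6*(22*r^3 + 324*r^2 - 54*r + 3)/(r^3*(216*r^3 - 108*r^2 + 18*r - 1))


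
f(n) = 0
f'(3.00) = 0.00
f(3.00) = 0.00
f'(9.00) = 0.00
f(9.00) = 0.00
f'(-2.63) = 0.00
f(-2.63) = 0.00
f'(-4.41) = 0.00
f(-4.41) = 0.00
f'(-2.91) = 0.00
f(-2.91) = 0.00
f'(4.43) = 0.00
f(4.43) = 0.00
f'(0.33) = 0.00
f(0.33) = 0.00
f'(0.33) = 0.00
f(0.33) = 0.00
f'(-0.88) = 0.00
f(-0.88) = 0.00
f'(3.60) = 0.00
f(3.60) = 0.00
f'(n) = 0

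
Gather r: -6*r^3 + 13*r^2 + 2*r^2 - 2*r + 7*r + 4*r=-6*r^3 + 15*r^2 + 9*r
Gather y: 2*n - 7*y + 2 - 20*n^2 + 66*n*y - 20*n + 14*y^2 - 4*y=-20*n^2 - 18*n + 14*y^2 + y*(66*n - 11) + 2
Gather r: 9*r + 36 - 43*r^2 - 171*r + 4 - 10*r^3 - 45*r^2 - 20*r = -10*r^3 - 88*r^2 - 182*r + 40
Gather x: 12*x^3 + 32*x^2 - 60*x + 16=12*x^3 + 32*x^2 - 60*x + 16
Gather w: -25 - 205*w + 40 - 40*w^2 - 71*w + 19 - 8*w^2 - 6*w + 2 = -48*w^2 - 282*w + 36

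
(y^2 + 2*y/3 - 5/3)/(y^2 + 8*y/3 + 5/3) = (y - 1)/(y + 1)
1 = 1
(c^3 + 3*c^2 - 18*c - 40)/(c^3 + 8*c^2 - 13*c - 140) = (c + 2)/(c + 7)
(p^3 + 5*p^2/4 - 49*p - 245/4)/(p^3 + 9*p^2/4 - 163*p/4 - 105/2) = (p - 7)/(p - 6)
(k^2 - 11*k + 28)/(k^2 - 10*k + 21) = (k - 4)/(k - 3)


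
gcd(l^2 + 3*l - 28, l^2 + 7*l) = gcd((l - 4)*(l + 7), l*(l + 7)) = l + 7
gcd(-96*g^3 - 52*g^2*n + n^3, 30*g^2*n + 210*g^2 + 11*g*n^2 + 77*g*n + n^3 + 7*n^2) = 6*g + n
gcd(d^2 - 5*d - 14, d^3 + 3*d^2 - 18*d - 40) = d + 2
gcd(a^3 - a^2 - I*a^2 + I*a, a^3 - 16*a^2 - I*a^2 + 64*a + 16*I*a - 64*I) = a - I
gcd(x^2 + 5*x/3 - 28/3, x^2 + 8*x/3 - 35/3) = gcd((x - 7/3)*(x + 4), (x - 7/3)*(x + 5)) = x - 7/3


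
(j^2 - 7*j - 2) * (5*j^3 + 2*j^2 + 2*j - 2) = 5*j^5 - 33*j^4 - 22*j^3 - 20*j^2 + 10*j + 4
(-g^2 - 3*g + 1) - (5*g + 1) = -g^2 - 8*g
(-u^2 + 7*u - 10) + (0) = -u^2 + 7*u - 10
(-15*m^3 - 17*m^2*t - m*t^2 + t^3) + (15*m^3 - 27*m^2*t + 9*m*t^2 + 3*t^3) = -44*m^2*t + 8*m*t^2 + 4*t^3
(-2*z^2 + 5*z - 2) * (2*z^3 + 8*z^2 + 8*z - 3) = -4*z^5 - 6*z^4 + 20*z^3 + 30*z^2 - 31*z + 6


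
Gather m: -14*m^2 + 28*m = -14*m^2 + 28*m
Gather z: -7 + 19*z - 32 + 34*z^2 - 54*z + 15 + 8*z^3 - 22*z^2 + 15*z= 8*z^3 + 12*z^2 - 20*z - 24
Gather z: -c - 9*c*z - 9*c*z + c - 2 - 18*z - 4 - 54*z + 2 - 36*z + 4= z*(-18*c - 108)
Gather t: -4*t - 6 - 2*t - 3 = -6*t - 9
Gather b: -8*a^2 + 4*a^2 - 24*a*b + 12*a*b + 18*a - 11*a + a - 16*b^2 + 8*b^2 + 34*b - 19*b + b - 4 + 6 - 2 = -4*a^2 + 8*a - 8*b^2 + b*(16 - 12*a)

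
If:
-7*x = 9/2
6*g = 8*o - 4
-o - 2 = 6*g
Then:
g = -10/27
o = 2/9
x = -9/14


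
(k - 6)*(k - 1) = k^2 - 7*k + 6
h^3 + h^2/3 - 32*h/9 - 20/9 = (h - 2)*(h + 2/3)*(h + 5/3)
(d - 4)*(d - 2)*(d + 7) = d^3 + d^2 - 34*d + 56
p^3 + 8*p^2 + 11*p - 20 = (p - 1)*(p + 4)*(p + 5)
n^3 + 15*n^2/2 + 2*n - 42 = (n - 2)*(n + 7/2)*(n + 6)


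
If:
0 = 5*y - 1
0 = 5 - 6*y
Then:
No Solution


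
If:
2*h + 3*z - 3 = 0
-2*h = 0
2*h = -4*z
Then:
No Solution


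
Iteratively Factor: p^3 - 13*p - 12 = (p + 3)*(p^2 - 3*p - 4) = (p - 4)*(p + 3)*(p + 1)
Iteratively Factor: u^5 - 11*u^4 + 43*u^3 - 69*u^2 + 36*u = (u - 4)*(u^4 - 7*u^3 + 15*u^2 - 9*u) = (u - 4)*(u - 3)*(u^3 - 4*u^2 + 3*u) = (u - 4)*(u - 3)^2*(u^2 - u) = (u - 4)*(u - 3)^2*(u - 1)*(u)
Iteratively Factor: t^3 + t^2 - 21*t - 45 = (t - 5)*(t^2 + 6*t + 9) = (t - 5)*(t + 3)*(t + 3)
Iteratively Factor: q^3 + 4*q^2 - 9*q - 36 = (q + 4)*(q^2 - 9) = (q - 3)*(q + 4)*(q + 3)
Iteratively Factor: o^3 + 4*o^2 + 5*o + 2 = (o + 1)*(o^2 + 3*o + 2) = (o + 1)*(o + 2)*(o + 1)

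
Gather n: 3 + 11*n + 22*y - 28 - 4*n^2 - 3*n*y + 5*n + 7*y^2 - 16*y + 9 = -4*n^2 + n*(16 - 3*y) + 7*y^2 + 6*y - 16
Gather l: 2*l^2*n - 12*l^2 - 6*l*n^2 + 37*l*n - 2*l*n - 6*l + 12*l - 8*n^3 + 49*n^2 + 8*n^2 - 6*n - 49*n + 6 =l^2*(2*n - 12) + l*(-6*n^2 + 35*n + 6) - 8*n^3 + 57*n^2 - 55*n + 6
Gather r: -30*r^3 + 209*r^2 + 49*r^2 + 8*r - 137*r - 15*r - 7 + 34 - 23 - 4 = -30*r^3 + 258*r^2 - 144*r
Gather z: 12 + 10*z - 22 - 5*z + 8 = 5*z - 2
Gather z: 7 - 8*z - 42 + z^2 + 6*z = z^2 - 2*z - 35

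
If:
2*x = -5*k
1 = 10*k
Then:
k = 1/10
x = -1/4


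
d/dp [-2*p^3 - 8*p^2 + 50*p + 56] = -6*p^2 - 16*p + 50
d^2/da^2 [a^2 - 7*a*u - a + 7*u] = 2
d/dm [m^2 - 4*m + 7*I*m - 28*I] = 2*m - 4 + 7*I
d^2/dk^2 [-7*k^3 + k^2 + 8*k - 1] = 2 - 42*k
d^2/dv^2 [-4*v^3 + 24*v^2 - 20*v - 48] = 48 - 24*v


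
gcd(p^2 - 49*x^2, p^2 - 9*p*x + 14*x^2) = -p + 7*x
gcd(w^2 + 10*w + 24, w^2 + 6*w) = w + 6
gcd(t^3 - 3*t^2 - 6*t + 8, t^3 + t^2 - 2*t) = t^2 + t - 2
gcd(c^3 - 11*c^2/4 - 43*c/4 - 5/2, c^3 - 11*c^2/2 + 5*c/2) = c - 5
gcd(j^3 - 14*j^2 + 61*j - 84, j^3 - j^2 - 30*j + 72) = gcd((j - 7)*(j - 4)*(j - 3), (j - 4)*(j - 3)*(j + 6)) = j^2 - 7*j + 12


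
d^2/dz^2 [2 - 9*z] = 0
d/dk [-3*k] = -3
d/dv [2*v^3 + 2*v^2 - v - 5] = 6*v^2 + 4*v - 1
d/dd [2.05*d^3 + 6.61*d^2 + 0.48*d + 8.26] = 6.15*d^2 + 13.22*d + 0.48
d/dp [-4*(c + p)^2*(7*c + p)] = 12*(-5*c - p)*(c + p)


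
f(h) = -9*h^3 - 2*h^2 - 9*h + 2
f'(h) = -27*h^2 - 4*h - 9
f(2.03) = -99.80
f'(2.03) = -128.38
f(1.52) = -47.91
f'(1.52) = -77.46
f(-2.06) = 90.73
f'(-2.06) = -115.34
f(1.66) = -59.62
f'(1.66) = -90.04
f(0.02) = 1.82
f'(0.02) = -9.09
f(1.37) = -37.23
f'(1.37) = -65.16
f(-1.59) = 47.43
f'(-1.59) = -70.90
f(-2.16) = 102.81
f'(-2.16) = -126.33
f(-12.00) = 15374.00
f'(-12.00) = -3849.00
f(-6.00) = 1928.00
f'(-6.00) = -957.00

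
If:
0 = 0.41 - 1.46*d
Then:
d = 0.28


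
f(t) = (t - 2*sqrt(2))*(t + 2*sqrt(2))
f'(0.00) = 0.00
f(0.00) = -8.00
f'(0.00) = 0.00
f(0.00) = -8.00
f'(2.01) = 4.02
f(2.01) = -3.96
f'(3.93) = 7.86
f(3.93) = 7.44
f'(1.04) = 2.08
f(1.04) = -6.92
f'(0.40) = 0.80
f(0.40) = -7.84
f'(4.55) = 9.10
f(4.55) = 12.70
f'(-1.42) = -2.84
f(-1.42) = -5.98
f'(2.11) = 4.22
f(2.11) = -3.55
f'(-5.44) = -10.88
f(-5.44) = 21.59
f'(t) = 2*t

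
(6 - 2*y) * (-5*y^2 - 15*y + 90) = 10*y^3 - 270*y + 540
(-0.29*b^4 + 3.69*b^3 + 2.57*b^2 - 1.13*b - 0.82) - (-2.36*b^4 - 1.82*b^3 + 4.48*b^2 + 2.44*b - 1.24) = 2.07*b^4 + 5.51*b^3 - 1.91*b^2 - 3.57*b + 0.42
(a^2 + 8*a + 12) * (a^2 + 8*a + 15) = a^4 + 16*a^3 + 91*a^2 + 216*a + 180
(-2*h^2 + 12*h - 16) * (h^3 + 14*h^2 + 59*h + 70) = -2*h^5 - 16*h^4 + 34*h^3 + 344*h^2 - 104*h - 1120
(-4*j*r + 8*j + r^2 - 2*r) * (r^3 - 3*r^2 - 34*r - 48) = -4*j*r^4 + 20*j*r^3 + 112*j*r^2 - 80*j*r - 384*j + r^5 - 5*r^4 - 28*r^3 + 20*r^2 + 96*r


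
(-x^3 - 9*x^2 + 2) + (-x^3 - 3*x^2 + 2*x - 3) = -2*x^3 - 12*x^2 + 2*x - 1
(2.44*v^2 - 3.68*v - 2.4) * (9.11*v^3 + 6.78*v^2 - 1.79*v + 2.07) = 22.2284*v^5 - 16.9816*v^4 - 51.182*v^3 - 4.634*v^2 - 3.3216*v - 4.968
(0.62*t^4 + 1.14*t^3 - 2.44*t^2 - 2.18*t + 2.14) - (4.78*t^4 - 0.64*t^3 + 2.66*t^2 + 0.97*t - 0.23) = -4.16*t^4 + 1.78*t^3 - 5.1*t^2 - 3.15*t + 2.37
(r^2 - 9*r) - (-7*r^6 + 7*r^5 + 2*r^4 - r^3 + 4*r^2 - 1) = 7*r^6 - 7*r^5 - 2*r^4 + r^3 - 3*r^2 - 9*r + 1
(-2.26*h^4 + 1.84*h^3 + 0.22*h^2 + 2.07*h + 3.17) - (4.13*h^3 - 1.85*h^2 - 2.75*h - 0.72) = -2.26*h^4 - 2.29*h^3 + 2.07*h^2 + 4.82*h + 3.89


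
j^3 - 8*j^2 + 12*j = j*(j - 6)*(j - 2)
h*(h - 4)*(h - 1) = h^3 - 5*h^2 + 4*h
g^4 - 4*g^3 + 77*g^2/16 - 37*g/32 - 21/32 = (g - 7/4)*(g - 3/2)*(g - 1)*(g + 1/4)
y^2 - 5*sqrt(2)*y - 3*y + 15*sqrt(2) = (y - 3)*(y - 5*sqrt(2))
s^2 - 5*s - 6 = (s - 6)*(s + 1)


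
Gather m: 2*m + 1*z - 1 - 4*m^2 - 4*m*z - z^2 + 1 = -4*m^2 + m*(2 - 4*z) - z^2 + z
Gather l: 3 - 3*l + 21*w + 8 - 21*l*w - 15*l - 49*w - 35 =l*(-21*w - 18) - 28*w - 24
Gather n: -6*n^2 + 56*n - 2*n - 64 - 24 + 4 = -6*n^2 + 54*n - 84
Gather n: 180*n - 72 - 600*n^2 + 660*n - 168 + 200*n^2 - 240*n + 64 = -400*n^2 + 600*n - 176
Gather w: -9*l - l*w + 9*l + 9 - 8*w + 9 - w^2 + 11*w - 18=-w^2 + w*(3 - l)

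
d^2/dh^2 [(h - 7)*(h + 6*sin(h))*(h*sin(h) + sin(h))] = -h^3*sin(h) + 6*sqrt(2)*h^2*sin(h + pi/4) + 12*h^2*cos(2*h) + 13*h*sin(h) + 24*h*sin(2*h) - 24*h*cos(h) - 72*h*cos(2*h) - 12*sin(h) - 72*sin(2*h) - 14*cos(h) - 90*cos(2*h) + 6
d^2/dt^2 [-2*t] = 0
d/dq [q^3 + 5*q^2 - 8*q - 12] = 3*q^2 + 10*q - 8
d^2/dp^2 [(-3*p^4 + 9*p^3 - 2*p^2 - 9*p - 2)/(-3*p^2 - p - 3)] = 2*(27*p^6 + 27*p^5 + 90*p^4 + 219*p^3 + 81*p^2 - 468*p - 25)/(27*p^6 + 27*p^5 + 90*p^4 + 55*p^3 + 90*p^2 + 27*p + 27)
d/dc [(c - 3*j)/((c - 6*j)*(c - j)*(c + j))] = ((-c + 3*j)*(c - 6*j)*(c - j) + (-c + 3*j)*(c - 6*j)*(c + j) + (-c + 3*j)*(c - j)*(c + j) + (c - 6*j)*(c - j)*(c + j))/((c - 6*j)^2*(c - j)^2*(c + j)^2)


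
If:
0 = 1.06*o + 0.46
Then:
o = -0.43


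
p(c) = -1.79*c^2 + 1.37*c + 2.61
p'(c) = 1.37 - 3.58*c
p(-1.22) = -1.73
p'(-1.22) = 5.74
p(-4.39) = -37.90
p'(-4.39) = 17.09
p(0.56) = 2.82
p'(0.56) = -0.63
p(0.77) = 2.60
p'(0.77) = -1.39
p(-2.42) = -11.19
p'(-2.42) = 10.03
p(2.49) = -5.08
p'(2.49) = -7.54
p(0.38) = 2.87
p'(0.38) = 0.01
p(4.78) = -31.74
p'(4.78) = -15.74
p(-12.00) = -271.59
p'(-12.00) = 44.33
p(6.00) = -53.61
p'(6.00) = -20.11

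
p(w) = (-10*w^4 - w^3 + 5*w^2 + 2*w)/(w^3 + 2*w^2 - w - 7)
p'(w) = (-3*w^2 - 4*w + 1)*(-10*w^4 - w^3 + 5*w^2 + 2*w)/(w^3 + 2*w^2 - w - 7)^2 + (-40*w^3 - 3*w^2 + 10*w + 2)/(w^3 + 2*w^2 - w - 7)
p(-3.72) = 66.53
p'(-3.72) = -10.23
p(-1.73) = 16.34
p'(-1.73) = -37.10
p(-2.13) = 32.56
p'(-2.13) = -40.38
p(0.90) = 0.26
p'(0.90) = 3.94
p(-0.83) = 0.45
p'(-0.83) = -2.89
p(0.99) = 0.73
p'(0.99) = 6.75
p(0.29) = -0.13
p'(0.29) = -0.52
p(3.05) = -22.78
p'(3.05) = -6.49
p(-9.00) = 114.15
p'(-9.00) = -9.41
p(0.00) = 0.00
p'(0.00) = -0.29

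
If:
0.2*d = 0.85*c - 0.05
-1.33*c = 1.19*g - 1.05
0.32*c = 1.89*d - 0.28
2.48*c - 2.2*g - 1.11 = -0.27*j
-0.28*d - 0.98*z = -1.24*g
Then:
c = 0.10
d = 0.16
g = 0.77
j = 9.52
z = 0.93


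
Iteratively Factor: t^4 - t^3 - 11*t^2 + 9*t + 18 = (t - 2)*(t^3 + t^2 - 9*t - 9) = (t - 2)*(t + 1)*(t^2 - 9) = (t - 2)*(t + 1)*(t + 3)*(t - 3)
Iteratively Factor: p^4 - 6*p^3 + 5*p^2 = (p - 1)*(p^3 - 5*p^2) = (p - 5)*(p - 1)*(p^2) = p*(p - 5)*(p - 1)*(p)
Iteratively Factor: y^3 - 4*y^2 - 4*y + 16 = (y - 4)*(y^2 - 4) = (y - 4)*(y - 2)*(y + 2)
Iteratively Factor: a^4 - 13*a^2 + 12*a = (a - 3)*(a^3 + 3*a^2 - 4*a) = (a - 3)*(a - 1)*(a^2 + 4*a) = a*(a - 3)*(a - 1)*(a + 4)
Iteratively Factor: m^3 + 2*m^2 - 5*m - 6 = (m + 3)*(m^2 - m - 2) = (m + 1)*(m + 3)*(m - 2)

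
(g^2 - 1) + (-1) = g^2 - 2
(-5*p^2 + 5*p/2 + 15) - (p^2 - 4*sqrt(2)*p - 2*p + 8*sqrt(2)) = -6*p^2 + 9*p/2 + 4*sqrt(2)*p - 8*sqrt(2) + 15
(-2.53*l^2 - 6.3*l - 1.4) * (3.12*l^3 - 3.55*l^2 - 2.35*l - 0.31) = -7.8936*l^5 - 10.6745*l^4 + 23.9425*l^3 + 20.5593*l^2 + 5.243*l + 0.434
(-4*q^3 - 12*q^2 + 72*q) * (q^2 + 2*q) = -4*q^5 - 20*q^4 + 48*q^3 + 144*q^2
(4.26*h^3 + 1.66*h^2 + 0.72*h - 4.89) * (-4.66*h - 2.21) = -19.8516*h^4 - 17.1502*h^3 - 7.0238*h^2 + 21.1962*h + 10.8069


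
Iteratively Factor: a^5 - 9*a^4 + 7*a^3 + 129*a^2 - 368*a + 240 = (a - 4)*(a^4 - 5*a^3 - 13*a^2 + 77*a - 60) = (a - 5)*(a - 4)*(a^3 - 13*a + 12) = (a - 5)*(a - 4)*(a + 4)*(a^2 - 4*a + 3) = (a - 5)*(a - 4)*(a - 1)*(a + 4)*(a - 3)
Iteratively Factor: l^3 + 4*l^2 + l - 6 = (l + 3)*(l^2 + l - 2) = (l + 2)*(l + 3)*(l - 1)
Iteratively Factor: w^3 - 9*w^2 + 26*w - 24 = (w - 4)*(w^2 - 5*w + 6) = (w - 4)*(w - 3)*(w - 2)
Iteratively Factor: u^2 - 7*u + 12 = (u - 3)*(u - 4)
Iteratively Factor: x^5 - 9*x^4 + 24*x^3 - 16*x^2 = (x - 4)*(x^4 - 5*x^3 + 4*x^2) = (x - 4)^2*(x^3 - x^2) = x*(x - 4)^2*(x^2 - x) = x^2*(x - 4)^2*(x - 1)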